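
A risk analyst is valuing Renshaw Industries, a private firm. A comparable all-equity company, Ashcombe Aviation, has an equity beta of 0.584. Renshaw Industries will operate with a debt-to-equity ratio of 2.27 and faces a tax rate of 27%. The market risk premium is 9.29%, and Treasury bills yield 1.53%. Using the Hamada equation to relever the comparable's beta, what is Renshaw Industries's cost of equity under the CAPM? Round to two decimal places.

β_L = β_U × [1 + (1 − t)(D/E)] = 0.584 × [1 + (1 − 0.27) × 2.27]
    = 0.584 × [1 + 0.73 × 2.27] = 0.584 × 2.6571 = 1.5517
E(R) = R_f + β_L × MRP = 1.53% + 1.5517 × 9.29% = 15.95%

15.95%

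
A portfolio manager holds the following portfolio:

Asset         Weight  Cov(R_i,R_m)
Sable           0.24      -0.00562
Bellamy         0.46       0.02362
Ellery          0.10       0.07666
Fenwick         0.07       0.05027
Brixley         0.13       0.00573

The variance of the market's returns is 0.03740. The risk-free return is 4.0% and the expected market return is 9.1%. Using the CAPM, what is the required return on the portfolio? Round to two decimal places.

6.92%

β_Sable = -0.00562 / 0.03740 = -0.1503
β_Bellamy = 0.02362 / 0.03740 = 0.6316
β_Ellery = 0.07666 / 0.03740 = 2.0497
β_Fenwick = 0.05027 / 0.03740 = 1.3441
β_Brixley = 0.00573 / 0.03740 = 0.1532
β_P = Σ w_i β_i = 0.24×-0.1503 + 0.46×0.6316 + 0.10×2.0497 + 0.07×1.3441 + 0.13×0.1532 = 0.5734
MRP = 9.1% − 4.0% = 5.10%
E(R_P) = R_f + β_P × MRP = 4.0% + 0.5734 × 5.1% = 6.92%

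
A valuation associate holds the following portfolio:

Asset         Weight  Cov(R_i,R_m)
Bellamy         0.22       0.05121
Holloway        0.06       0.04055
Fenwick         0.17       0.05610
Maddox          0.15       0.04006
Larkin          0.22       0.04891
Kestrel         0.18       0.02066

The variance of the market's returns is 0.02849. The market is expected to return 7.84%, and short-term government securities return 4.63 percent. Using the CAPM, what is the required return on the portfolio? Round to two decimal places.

9.56%

β_Bellamy = 0.05121 / 0.02849 = 1.7975
β_Holloway = 0.04055 / 0.02849 = 1.4233
β_Fenwick = 0.05610 / 0.02849 = 1.9691
β_Maddox = 0.04006 / 0.02849 = 1.4061
β_Larkin = 0.04891 / 0.02849 = 1.7167
β_Kestrel = 0.02066 / 0.02849 = 0.7252
β_P = Σ w_i β_i = 0.22×1.7975 + 0.06×1.4233 + 0.17×1.9691 + 0.15×1.4061 + 0.22×1.7167 + 0.18×0.7252 = 1.5347
MRP = 7.84% − 4.63% = 3.21%
E(R_P) = R_f + β_P × MRP = 4.63% + 1.5347 × 3.21% = 9.56%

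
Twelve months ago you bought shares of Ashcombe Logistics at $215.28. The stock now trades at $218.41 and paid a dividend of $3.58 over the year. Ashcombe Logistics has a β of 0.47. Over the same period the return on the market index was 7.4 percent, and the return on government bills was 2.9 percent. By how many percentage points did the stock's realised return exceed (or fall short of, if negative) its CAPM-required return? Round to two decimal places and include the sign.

-1.90%

Realised HPR = (P1 + D1 − P0) / P0 = (218.41 + 3.58 − 215.28) / 215.28 = 6.71 / 215.28 = 3.1169%
MRP = 7.4% − 2.9% = 4.50%
CAPM required = R_f + β·MRP = 2.9% + 0.47 × 4.5% = 5.0150%
α = realised − required = 3.1169% − 5.0150% = -1.90%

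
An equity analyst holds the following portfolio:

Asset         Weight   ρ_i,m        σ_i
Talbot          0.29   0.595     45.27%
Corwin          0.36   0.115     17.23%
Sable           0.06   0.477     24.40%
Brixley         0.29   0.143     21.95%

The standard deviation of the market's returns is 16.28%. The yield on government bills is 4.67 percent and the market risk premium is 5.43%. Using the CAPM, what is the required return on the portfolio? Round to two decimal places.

8.05%

β_Talbot = 0.595 × 45.27% / 16.28% = 1.6545
β_Corwin = 0.115 × 17.23% / 16.28% = 0.1217
β_Sable = 0.477 × 24.40% / 16.28% = 0.7149
β_Brixley = 0.143 × 21.95% / 16.28% = 0.1928
β_P = Σ w_i β_i = 0.29×1.6545 + 0.36×0.1217 + 0.06×0.7149 + 0.29×0.1928 = 0.6224
E(R_P) = R_f + β_P × MRP = 4.67% + 0.6224 × 5.43% = 8.05%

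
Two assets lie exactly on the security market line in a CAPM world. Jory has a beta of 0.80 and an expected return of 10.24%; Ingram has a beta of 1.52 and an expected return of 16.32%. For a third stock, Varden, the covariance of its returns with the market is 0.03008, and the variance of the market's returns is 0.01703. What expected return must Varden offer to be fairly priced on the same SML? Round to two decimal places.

MRP = (16.32% − 10.24%) / (1.52 − 0.80) = 8.4444%
R_f = 10.24% − 0.80 × 8.4444% = 3.4845%
β_Varden = Cov / Var(R_m) = 0.03008 / 0.01703 = 1.7663
E(R_Varden) = R_f + β × MRP = 3.4845% + 1.7663 × 8.4444% = 18.40%

18.40%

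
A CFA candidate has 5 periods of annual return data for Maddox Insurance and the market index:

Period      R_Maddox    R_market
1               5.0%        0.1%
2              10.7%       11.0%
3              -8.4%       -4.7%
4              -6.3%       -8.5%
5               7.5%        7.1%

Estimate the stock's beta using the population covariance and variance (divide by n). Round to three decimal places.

0.982

Mean R_i = (5.0 + 10.7 − 8.4 − 6.3 + 7.5) / 5 = 1.7000%
Mean R_m = (0.1 + 11.0 − 4.7 − 8.5 + 7.1) / 5 = 1.0000%
Σ(R_i − R̄_i)(R_m − R̄_m) = 255.9800  ⇒  Cov = 255.9800 / 5 = 51.1960
Σ(R_m − R̄_m)² = 260.7600  ⇒  Var(R_m) = 260.7600 / 5 = 52.1520
β = Cov / Var(R_m) = 51.1960 / 52.1520 = 0.9817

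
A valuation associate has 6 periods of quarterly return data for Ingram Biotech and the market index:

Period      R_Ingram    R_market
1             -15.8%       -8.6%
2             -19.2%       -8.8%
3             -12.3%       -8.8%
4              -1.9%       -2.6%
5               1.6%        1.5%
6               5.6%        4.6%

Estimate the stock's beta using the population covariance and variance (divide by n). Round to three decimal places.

1.659

Mean R_i = (-15.8 − 19.2 − 12.3 − 1.9 + 1.6 + 5.6) / 6 = -7.0000%
Mean R_m = (-8.6 − 8.8 − 8.8 − 2.6 + 1.5 + 4.6) / 6 = -3.7833%
Σ(R_i − R̄_i)(R_m − R̄_m) = 287.2800  ⇒  Cov = 287.2800 / 6 = 47.8800
Σ(R_m − R̄_m)² = 173.1283  ⇒  Var(R_m) = 173.1283 / 6 = 28.8547
β = Cov / Var(R_m) = 47.8800 / 28.8547 = 1.6593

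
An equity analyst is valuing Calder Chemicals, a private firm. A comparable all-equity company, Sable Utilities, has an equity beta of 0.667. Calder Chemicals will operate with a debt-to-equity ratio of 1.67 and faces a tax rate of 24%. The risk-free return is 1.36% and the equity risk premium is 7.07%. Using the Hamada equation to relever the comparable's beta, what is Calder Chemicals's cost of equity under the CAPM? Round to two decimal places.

12.06%

β_L = β_U × [1 + (1 − t)(D/E)] = 0.667 × [1 + (1 − 0.24) × 1.67]
    = 0.667 × [1 + 0.76 × 1.67] = 0.667 × 2.2692 = 1.5136
E(R) = R_f + β_L × MRP = 1.36% + 1.5136 × 7.07% = 12.06%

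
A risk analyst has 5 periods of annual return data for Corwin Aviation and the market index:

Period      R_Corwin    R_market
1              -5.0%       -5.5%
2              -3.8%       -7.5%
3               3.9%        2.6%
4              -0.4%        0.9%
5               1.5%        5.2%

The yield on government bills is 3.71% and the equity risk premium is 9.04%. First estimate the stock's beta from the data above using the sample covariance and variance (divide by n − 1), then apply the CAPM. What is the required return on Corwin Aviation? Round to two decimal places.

Mean R_i = (-5.0 − 3.8 + 3.9 − 0.4 + 1.5) / 5 = -0.7600%
Mean R_m = (-5.5 − 7.5 + 2.6 + 0.9 + 5.2) / 5 = -0.8600%
Σ(R_i − R̄_i)(R_m − R̄_m) = 70.3120  ⇒  Cov = 70.3120 / 4 = 17.5780
Σ(R_m − R̄_m)² = 117.4120  ⇒  Var(R_m) = 117.4120 / 4 = 29.3530
β = Cov / Var(R_m) = 17.5780 / 29.3530 = 0.5988
E(R) = R_f + β × MRP = 3.71% + 0.5988 × 9.04% = 9.12%

9.12%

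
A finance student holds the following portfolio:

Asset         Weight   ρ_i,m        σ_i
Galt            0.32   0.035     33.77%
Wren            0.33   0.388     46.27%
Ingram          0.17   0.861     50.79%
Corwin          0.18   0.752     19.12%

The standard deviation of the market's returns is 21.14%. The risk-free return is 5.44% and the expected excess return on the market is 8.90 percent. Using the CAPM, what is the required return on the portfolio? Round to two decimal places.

β_Galt = 0.035 × 33.77% / 21.14% = 0.0559
β_Wren = 0.388 × 46.27% / 21.14% = 0.8492
β_Ingram = 0.861 × 50.79% / 21.14% = 2.0686
β_Corwin = 0.752 × 19.12% / 21.14% = 0.6801
β_P = Σ w_i β_i = 0.32×0.0559 + 0.33×0.8492 + 0.17×2.0686 + 0.18×0.6801 = 0.7722
E(R_P) = R_f + β_P × MRP = 5.44% + 0.7722 × 8.90% = 12.31%

12.31%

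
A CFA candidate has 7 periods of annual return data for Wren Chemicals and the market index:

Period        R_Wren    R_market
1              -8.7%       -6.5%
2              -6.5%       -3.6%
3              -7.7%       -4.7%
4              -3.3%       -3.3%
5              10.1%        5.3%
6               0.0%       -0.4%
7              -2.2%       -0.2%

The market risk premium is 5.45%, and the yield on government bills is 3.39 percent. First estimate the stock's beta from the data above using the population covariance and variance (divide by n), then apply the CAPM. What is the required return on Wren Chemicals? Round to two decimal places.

12.15%

Mean R_i = (-8.7 − 6.5 − 7.7 − 3.3 + 10.1 + 0.0 − 2.2) / 7 = -2.6143%
Mean R_m = (-6.5 − 3.6 − 4.7 − 3.3 + 5.3 − 0.4 − 0.2) / 7 = -1.9143%
Σ(R_i − R̄_i)(R_m − R̄_m) = 145.9686  ⇒  Cov = 145.9686 / 7 = 20.8527
Σ(R_m − R̄_m)² = 90.8286  ⇒  Var(R_m) = 90.8286 / 7 = 12.9755
β = Cov / Var(R_m) = 20.8527 / 12.9755 = 1.6071
E(R) = R_f + β × MRP = 3.39% + 1.6071 × 5.45% = 12.15%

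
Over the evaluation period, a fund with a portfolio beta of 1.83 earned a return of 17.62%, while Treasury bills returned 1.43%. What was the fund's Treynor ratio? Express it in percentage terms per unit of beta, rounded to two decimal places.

Treynor = (R_P − R_f) / β_P = (17.62% − 1.43%) / 1.8300 = 16.19% / 1.8300 = 8.85%

8.85%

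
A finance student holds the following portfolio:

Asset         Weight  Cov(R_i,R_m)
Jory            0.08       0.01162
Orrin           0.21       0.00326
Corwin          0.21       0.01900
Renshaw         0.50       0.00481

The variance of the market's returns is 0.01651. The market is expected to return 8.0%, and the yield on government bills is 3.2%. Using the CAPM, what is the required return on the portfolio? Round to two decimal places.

β_Jory = 0.01162 / 0.01651 = 0.7038
β_Orrin = 0.00326 / 0.01651 = 0.1975
β_Corwin = 0.01900 / 0.01651 = 1.1508
β_Renshaw = 0.00481 / 0.01651 = 0.2913
β_P = Σ w_i β_i = 0.08×0.7038 + 0.21×0.1975 + 0.21×1.1508 + 0.50×0.2913 = 0.4851
MRP = 8.0% − 3.2% = 4.80%
E(R_P) = R_f + β_P × MRP = 3.2% + 0.4851 × 4.8% = 5.53%

5.53%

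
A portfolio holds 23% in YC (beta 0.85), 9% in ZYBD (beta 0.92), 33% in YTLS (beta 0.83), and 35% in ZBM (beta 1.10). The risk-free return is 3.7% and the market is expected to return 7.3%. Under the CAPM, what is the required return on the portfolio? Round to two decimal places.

7.07%

β_P = Σ w_i β_i = 0.23×0.85 + 0.09×0.92 + 0.33×0.83 + 0.35×1.10 = 0.9372
MRP = 7.3% − 3.7% = 3.60%
E(R_P) = R_f + β_P × MRP = 3.7% + 0.9372 × 3.6% = 7.07%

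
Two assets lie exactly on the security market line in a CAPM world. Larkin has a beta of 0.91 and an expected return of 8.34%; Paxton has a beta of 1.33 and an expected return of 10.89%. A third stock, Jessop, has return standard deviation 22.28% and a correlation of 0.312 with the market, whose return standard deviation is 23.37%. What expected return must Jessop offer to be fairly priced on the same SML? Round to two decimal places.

MRP = (10.89% − 8.34%) / (1.33 − 0.91) = 6.0714%
R_f = 8.34% − 0.91 × 6.0714% = 2.8150%
β_Jessop = ρ·σ_i/σ_m = 0.312 × 22.28 / 23.37 = 0.2974
E(R_Jessop) = R_f + β × MRP = 2.8150% + 0.2974 × 6.0714% = 4.62%

4.62%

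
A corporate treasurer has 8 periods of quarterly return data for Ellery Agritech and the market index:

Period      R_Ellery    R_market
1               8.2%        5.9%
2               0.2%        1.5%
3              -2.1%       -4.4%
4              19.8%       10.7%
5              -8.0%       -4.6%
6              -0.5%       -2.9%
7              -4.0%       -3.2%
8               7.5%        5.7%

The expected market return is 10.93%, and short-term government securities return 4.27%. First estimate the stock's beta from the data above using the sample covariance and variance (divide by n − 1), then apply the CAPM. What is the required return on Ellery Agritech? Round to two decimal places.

Mean R_i = (8.2 + 0.2 − 2.1 + 19.8 − 8.0 − 0.5 − 4.0 + 7.5) / 8 = 2.6375%
Mean R_m = (5.9 + 1.5 − 4.4 + 10.7 − 4.6 − 2.9 − 3.2 + 5.7) / 8 = 1.0875%
Σ(R_i − R̄_i)(R_m − R̄_m) = 340.6338  ⇒  Cov = 340.6338 / 7 = 48.6620
Σ(R_m − R̄_m)² = 233.7488  ⇒  Var(R_m) = 233.7488 / 7 = 33.3927
β = Cov / Var(R_m) = 48.6620 / 33.3927 = 1.4573
MRP = 10.93% − 4.27% = 6.66%
E(R) = R_f + β × MRP = 4.27% + 1.4573 × 6.66% = 13.98%

13.98%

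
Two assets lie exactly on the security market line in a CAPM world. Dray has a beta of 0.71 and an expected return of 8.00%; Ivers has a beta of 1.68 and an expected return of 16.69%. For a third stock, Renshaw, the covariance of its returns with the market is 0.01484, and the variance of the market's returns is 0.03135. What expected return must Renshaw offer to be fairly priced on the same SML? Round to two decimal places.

MRP = (16.69% − 8.00%) / (1.68 − 0.71) = 8.9588%
R_f = 8.00% − 0.71 × 8.9588% = 1.6393%
β_Renshaw = Cov / Var(R_m) = 0.01484 / 0.03135 = 0.4734
E(R_Renshaw) = R_f + β × MRP = 1.6393% + 0.4734 × 8.9588% = 5.88%

5.88%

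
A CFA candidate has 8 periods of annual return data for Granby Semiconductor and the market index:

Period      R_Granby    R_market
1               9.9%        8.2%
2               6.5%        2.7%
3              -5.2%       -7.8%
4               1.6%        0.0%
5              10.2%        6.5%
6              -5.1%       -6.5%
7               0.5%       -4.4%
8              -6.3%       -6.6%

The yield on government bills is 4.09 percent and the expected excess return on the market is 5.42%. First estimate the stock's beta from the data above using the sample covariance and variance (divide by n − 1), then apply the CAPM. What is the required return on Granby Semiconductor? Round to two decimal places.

9.81%

Mean R_i = (9.9 + 6.5 − 5.2 + 1.6 + 10.2 − 5.1 + 0.5 − 6.3) / 8 = 1.5125%
Mean R_m = (8.2 + 2.7 − 7.8 + 0.0 + 6.5 − 6.5 − 4.4 − 6.6) / 8 = -0.9875%
Σ(R_i − R̄_i)(R_m − R̄_m) = 290.0688  ⇒  Cov = 290.0688 / 7 = 41.4384
Σ(R_m − R̄_m)² = 274.9888  ⇒  Var(R_m) = 274.9888 / 7 = 39.2841
β = Cov / Var(R_m) = 41.4384 / 39.2841 = 1.0548
E(R) = R_f + β × MRP = 4.09% + 1.0548 × 5.42% = 9.81%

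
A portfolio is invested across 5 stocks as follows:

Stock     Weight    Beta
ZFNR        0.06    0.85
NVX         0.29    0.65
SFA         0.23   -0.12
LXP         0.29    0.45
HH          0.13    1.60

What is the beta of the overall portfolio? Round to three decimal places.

0.550

β_P = Σ w_i β_i = 0.06×0.85 + 0.29×0.65 + 0.23×-0.12 + 0.29×0.45 + 0.13×1.60 = 0.5504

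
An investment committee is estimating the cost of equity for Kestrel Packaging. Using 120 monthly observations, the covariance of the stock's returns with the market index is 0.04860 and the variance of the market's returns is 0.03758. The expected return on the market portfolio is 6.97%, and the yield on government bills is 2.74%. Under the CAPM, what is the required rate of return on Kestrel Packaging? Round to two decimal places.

8.21%

β = Cov(R_i, R_m) / Var(R_m) = 0.04860 / 0.03758 = 1.2932
MRP = 6.97% − 2.74% = 4.23%
E(R) = R_f + β × MRP = 2.74% + 1.2932 × 4.23% = 8.21%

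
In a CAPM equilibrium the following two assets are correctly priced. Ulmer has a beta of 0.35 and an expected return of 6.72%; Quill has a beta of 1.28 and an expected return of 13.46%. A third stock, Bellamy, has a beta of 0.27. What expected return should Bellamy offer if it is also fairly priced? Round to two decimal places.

MRP (SML slope) = (13.46% − 6.72%) / (1.28 − 0.35) = 6.74% / 0.93 = 7.2473%
R_f (intercept) = 6.72% − 0.35 × 7.2473% = 4.1834%
E(R_Bellamy) = R_f + β × MRP = 4.1834% + 0.27 × 7.2473% = 6.14%

6.14%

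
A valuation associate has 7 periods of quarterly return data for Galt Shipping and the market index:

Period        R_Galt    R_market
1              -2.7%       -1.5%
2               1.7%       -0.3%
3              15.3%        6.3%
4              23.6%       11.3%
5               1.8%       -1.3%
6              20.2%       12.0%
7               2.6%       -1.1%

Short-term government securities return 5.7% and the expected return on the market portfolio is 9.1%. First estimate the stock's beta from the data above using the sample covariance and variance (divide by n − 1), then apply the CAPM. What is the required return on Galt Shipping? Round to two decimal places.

11.41%

Mean R_i = (-2.7 + 1.7 + 15.3 + 23.6 + 1.8 + 20.2 + 2.6) / 7 = 8.9286%
Mean R_m = (-1.5 − 0.3 + 6.3 + 11.3 − 1.3 + 12.0 − 1.1) / 7 = 3.6286%
Σ(R_i − R̄_i)(R_m − R̄_m) = 377.0243  ⇒  Cov = 377.0243 / 6 = 62.8374
Σ(R_m − R̄_m)² = 224.4543  ⇒  Var(R_m) = 224.4543 / 6 = 37.4091
β = Cov / Var(R_m) = 62.8374 / 37.4091 = 1.6797
MRP = 9.1% − 5.7% = 3.40%
E(R) = R_f + β × MRP = 5.7% + 1.6797 × 3.4% = 11.41%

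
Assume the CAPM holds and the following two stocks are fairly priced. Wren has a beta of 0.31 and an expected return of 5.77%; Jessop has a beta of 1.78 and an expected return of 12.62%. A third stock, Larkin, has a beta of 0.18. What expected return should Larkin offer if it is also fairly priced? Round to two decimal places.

MRP (SML slope) = (12.62% − 5.77%) / (1.78 − 0.31) = 6.85% / 1.47 = 4.6599%
R_f (intercept) = 5.77% − 0.31 × 4.6599% = 4.3254%
E(R_Larkin) = R_f + β × MRP = 4.3254% + 0.18 × 4.6599% = 5.16%

5.16%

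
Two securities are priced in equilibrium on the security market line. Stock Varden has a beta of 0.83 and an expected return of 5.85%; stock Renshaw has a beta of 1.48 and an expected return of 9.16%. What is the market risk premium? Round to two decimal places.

5.09%

Both satisfy E(R) = R_f + β·MRP, so the slope of the SML is
MRP = (9.16% − 5.85%) / (1.48 − 0.83) = 3.31% / 0.65 = 5.0923%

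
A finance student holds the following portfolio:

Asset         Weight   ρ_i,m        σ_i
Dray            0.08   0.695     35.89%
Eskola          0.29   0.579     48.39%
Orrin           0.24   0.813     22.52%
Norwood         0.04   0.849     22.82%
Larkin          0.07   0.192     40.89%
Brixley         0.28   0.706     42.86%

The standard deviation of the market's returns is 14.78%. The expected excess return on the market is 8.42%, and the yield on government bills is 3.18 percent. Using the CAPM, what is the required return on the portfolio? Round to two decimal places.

β_Dray = 0.695 × 35.89% / 14.78% = 1.6877
β_Eskola = 0.579 × 48.39% / 14.78% = 1.8957
β_Orrin = 0.813 × 22.52% / 14.78% = 1.2388
β_Norwood = 0.849 × 22.82% / 14.78% = 1.3108
β_Larkin = 0.192 × 40.89% / 14.78% = 0.5312
β_Brixley = 0.706 × 42.86% / 14.78% = 2.0473
β_P = Σ w_i β_i = 0.08×1.6877 + 0.29×1.8957 + 0.24×1.2388 + 0.04×1.3108 + 0.07×0.5312 + 0.28×2.0473 = 1.6449
E(R_P) = R_f + β_P × MRP = 3.18% + 1.6449 × 8.42% = 17.03%

17.03%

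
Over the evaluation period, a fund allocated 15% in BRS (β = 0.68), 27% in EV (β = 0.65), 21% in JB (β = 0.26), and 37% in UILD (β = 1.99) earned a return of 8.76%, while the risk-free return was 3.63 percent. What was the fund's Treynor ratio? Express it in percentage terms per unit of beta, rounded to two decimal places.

β_P = 0.15×0.68 + 0.27×0.65 + 0.21×0.26 + 0.37×1.99 = 1.0684
Treynor = (R_P − R_f) / β_P = (8.76% − 3.63%) / 1.0684 = 5.13% / 1.0684 = 4.80%

4.80%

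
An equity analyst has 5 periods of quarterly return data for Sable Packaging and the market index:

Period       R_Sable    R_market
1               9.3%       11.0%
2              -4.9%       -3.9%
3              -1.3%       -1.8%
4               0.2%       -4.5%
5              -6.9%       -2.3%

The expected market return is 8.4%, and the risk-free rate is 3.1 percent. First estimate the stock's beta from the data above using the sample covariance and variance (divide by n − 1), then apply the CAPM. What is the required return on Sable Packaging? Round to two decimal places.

7.53%

Mean R_i = (9.3 − 4.9 − 1.3 + 0.2 − 6.9) / 5 = -0.7200%
Mean R_m = (11.0 − 3.9 − 1.8 − 4.5 − 2.3) / 5 = -0.3000%
Σ(R_i − R̄_i)(R_m − R̄_m) = 137.6400  ⇒  Cov = 137.6400 / 4 = 34.4100
Σ(R_m − R̄_m)² = 164.5400  ⇒  Var(R_m) = 164.5400 / 4 = 41.1350
β = Cov / Var(R_m) = 34.4100 / 41.1350 = 0.8365
MRP = 8.4% − 3.1% = 5.30%
E(R) = R_f + β × MRP = 3.1% + 0.8365 × 5.3% = 7.53%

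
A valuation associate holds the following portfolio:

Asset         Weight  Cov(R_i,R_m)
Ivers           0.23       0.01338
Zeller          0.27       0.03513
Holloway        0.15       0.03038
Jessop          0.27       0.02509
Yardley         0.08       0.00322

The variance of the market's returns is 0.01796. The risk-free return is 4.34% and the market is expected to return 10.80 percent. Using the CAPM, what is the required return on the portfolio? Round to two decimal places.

13.03%

β_Ivers = 0.01338 / 0.01796 = 0.7450
β_Zeller = 0.03513 / 0.01796 = 1.9560
β_Holloway = 0.03038 / 0.01796 = 1.6915
β_Jessop = 0.02509 / 0.01796 = 1.3970
β_Yardley = 0.00322 / 0.01796 = 0.1793
β_P = Σ w_i β_i = 0.23×0.7450 + 0.27×1.9560 + 0.15×1.6915 + 0.27×1.3970 + 0.08×0.1793 = 1.3447
MRP = 10.80% − 4.34% = 6.46%
E(R_P) = R_f + β_P × MRP = 4.34% + 1.3447 × 6.46% = 13.03%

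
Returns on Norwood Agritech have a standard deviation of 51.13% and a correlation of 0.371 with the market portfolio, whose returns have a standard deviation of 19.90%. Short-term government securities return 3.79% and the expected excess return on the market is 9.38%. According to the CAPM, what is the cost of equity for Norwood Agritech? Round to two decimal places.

12.73%

β = ρ × σ_i / σ_m = 0.371 × 51.13% / 19.90% = 0.9532
E(R) = 3.79% + 0.9532 × 9.38% = 12.73%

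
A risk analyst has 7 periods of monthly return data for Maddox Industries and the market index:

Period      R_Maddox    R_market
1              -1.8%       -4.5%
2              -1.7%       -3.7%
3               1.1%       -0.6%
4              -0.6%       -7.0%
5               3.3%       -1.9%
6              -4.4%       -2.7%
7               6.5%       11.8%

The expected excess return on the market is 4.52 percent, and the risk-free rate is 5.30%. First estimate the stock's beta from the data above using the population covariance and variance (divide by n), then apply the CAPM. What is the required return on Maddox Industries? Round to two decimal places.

7.39%

Mean R_i = (-1.8 − 1.7 + 1.1 − 0.6 + 3.3 − 4.4 + 6.5) / 7 = 0.3429%
Mean R_m = (-4.5 − 3.7 − 0.6 − 7.0 − 1.9 − 2.7 + 11.8) / 7 = -1.2286%
Σ(R_i − R̄_i)(R_m − R̄_m) = 103.1886  ⇒  Cov = 103.1886 / 7 = 14.7412
Σ(R_m − R̄_m)² = 222.8743  ⇒  Var(R_m) = 222.8743 / 7 = 31.8392
β = Cov / Var(R_m) = 14.7412 / 31.8392 = 0.4630
E(R) = R_f + β × MRP = 5.30% + 0.4630 × 4.52% = 7.39%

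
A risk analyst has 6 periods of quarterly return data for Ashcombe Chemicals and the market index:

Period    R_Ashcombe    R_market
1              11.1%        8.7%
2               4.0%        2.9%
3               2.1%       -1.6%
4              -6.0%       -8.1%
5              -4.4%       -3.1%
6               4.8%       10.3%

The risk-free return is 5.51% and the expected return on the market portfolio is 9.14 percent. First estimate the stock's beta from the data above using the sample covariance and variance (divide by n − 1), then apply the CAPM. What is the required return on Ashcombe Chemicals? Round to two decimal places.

8.35%

Mean R_i = (11.1 + 4.0 + 2.1 − 6.0 − 4.4 + 4.8) / 6 = 1.9333%
Mean R_m = (8.7 + 2.9 − 1.6 − 8.1 − 3.1 + 10.3) / 6 = 1.5167%
Σ(R_i − R̄_i)(R_m − R̄_m) = 198.8967  ⇒  Cov = 198.8967 / 5 = 39.7793
Σ(R_m − R̄_m)² = 254.1683  ⇒  Var(R_m) = 254.1683 / 5 = 50.8337
β = Cov / Var(R_m) = 39.7793 / 50.8337 = 0.7825
MRP = 9.14% − 5.51% = 3.63%
E(R) = R_f + β × MRP = 5.51% + 0.7825 × 3.63% = 8.35%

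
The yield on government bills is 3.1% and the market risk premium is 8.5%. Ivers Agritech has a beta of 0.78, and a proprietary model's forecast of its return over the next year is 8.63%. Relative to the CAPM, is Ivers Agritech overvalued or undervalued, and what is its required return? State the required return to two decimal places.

Required return = R_f + β·MRP = 3.1% + 0.78 × 8.5% = 9.73%
Forecast 8.63% < required 9.73% → the stock plots below the SML → overvalued.

Overvalued; required return 9.73%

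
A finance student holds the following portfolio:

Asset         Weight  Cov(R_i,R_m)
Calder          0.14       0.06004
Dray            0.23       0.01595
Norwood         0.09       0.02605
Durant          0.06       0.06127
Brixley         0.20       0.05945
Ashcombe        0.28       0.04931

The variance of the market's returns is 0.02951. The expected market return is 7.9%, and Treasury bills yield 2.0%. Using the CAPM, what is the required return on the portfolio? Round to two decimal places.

β_Calder = 0.06004 / 0.02951 = 2.0346
β_Dray = 0.01595 / 0.02951 = 0.5405
β_Norwood = 0.02605 / 0.02951 = 0.8828
β_Durant = 0.06127 / 0.02951 = 2.0762
β_Brixley = 0.05945 / 0.02951 = 2.0146
β_Ashcombe = 0.04931 / 0.02951 = 1.6710
β_P = Σ w_i β_i = 0.14×2.0346 + 0.23×0.5405 + 0.09×0.8828 + 0.06×2.0762 + 0.20×2.0146 + 0.28×1.6710 = 1.4840
MRP = 7.9% − 2.0% = 5.90%
E(R_P) = R_f + β_P × MRP = 2.0% + 1.4840 × 5.9% = 10.76%

10.76%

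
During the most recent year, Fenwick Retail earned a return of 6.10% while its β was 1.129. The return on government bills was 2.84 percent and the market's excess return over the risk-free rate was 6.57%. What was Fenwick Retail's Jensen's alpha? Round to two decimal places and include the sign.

-4.16%

CAPM benchmark = R_f + β(R_m − R_f) = 2.84% + 1.129 × 6.57% = 10.25753%
α = actual − benchmark = 6.10% − 10.25753% = -4.16%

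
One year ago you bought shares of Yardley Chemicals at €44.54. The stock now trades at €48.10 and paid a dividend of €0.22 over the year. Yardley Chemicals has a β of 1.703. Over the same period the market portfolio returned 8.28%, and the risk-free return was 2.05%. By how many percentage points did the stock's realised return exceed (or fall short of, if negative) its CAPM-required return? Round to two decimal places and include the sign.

Realised HPR = (P1 + D1 − P0) / P0 = (48.10 + 0.22 − 44.54) / 44.54 = 3.78 / 44.54 = 8.4868%
MRP = 8.28% − 2.05% = 6.23%
CAPM required = R_f + β·MRP = 2.05% + 1.703 × 6.23% = 12.65969%
α = realised − required = 8.4868% − 12.65969% = -4.17%

-4.17%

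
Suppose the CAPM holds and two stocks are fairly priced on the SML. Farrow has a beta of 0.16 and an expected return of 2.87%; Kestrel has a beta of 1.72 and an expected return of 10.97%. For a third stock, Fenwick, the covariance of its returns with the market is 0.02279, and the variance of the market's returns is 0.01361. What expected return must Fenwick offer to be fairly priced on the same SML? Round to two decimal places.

MRP = (10.97% − 2.87%) / (1.72 − 0.16) = 5.1923%
R_f = 2.87% − 0.16 × 5.1923% = 2.0392%
β_Fenwick = Cov / Var(R_m) = 0.02279 / 0.01361 = 1.6745
E(R_Fenwick) = R_f + β × MRP = 2.0392% + 1.6745 × 5.1923% = 10.73%

10.73%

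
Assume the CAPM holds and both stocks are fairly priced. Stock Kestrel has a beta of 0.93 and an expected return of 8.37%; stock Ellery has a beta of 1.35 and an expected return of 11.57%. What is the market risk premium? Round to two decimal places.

7.62%

Both satisfy E(R) = R_f + β·MRP, so the slope of the SML is
MRP = (11.57% − 8.37%) / (1.35 − 0.93) = 3.20% / 0.42 = 7.6190%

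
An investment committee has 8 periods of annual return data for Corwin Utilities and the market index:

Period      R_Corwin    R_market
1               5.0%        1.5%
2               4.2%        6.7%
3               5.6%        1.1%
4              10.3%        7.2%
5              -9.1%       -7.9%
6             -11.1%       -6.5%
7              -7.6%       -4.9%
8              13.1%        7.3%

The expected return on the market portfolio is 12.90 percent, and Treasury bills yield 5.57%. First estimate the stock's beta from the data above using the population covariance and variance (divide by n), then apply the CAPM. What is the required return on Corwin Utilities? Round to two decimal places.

15.72%

Mean R_i = (5.0 + 4.2 + 5.6 + 10.3 − 9.1 − 11.1 − 7.6 + 13.1) / 8 = 1.3000%
Mean R_m = (1.5 + 6.7 + 1.1 + 7.2 − 7.9 − 6.5 − 4.9 + 7.3) / 8 = 0.5625%
Σ(R_i − R̄_i)(R_m − R̄_m) = 387.0200  ⇒  Cov = 387.0200 / 8 = 48.3775
Σ(R_m − R̄_m)² = 279.6188  ⇒  Var(R_m) = 279.6188 / 8 = 34.9524
β = Cov / Var(R_m) = 48.3775 / 34.9524 = 1.3841
MRP = 12.90% − 5.57% = 7.33%
E(R) = R_f + β × MRP = 5.57% + 1.3841 × 7.33% = 15.72%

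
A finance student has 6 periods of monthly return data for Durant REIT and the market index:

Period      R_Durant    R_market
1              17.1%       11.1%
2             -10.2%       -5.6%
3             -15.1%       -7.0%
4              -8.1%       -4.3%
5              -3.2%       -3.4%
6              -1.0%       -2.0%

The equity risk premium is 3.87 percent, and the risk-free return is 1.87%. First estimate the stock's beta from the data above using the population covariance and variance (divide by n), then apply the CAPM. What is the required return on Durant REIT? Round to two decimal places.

8.34%

Mean R_i = (17.1 − 10.2 − 15.1 − 8.1 − 3.2 − 1.0) / 6 = -3.4167%
Mean R_m = (11.1 − 5.6 − 7.0 − 4.3 − 3.4 − 2.0) / 6 = -1.8667%
Σ(R_i − R̄_i)(R_m − R̄_m) = 362.0733  ⇒  Cov = 362.0733 / 6 = 60.3456
Σ(R_m − R̄_m)² = 216.7133  ⇒  Var(R_m) = 216.7133 / 6 = 36.1189
β = Cov / Var(R_m) = 60.3456 / 36.1189 = 1.6707
E(R) = R_f + β × MRP = 1.87% + 1.6707 × 3.87% = 8.34%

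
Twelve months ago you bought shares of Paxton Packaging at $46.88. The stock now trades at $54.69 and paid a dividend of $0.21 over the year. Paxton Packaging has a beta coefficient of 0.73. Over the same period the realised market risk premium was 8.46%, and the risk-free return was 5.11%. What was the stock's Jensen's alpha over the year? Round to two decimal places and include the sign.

+5.82%

Realised HPR = (P1 + D1 − P0) / P0 = (54.69 + 0.21 − 46.88) / 46.88 = 8.02 / 46.88 = 17.1075%
CAPM required = R_f + β·MRP = 5.11% + 0.73 × 8.46% = 11.2858%
α = realised − required = 17.1075% − 11.2858% = +5.82%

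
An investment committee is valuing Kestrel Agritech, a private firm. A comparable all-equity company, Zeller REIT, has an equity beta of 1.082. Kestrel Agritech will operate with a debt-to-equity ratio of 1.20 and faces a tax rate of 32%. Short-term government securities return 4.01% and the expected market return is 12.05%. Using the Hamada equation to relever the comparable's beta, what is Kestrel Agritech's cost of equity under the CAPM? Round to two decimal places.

β_L = β_U × [1 + (1 − t)(D/E)] = 1.082 × [1 + (1 − 0.32) × 1.20]
    = 1.082 × [1 + 0.68 × 1.20] = 1.082 × 1.8160 = 1.9649
MRP = 12.05% − 4.01% = 8.04%
E(R) = R_f + β_L × MRP = 4.01% + 1.9649 × 8.04% = 19.81%

19.81%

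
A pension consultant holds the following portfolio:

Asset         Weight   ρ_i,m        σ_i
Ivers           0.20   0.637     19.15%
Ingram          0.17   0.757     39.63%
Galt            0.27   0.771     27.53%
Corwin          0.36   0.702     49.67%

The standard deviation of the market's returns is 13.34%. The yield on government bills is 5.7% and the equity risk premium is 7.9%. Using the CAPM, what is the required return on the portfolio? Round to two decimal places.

20.99%

β_Ivers = 0.637 × 19.15% / 13.34% = 0.9144
β_Ingram = 0.757 × 39.63% / 13.34% = 2.2489
β_Galt = 0.771 × 27.53% / 13.34% = 1.5911
β_Corwin = 0.702 × 49.67% / 13.34% = 2.6138
β_P = Σ w_i β_i = 0.20×0.9144 + 0.17×2.2489 + 0.27×1.5911 + 0.36×2.6138 = 1.9358
E(R_P) = R_f + β_P × MRP = 5.7% + 1.9358 × 7.9% = 20.99%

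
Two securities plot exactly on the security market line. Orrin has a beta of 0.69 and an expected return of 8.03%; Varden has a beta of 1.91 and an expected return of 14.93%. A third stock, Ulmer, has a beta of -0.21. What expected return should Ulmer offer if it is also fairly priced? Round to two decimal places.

MRP (SML slope) = (14.93% − 8.03%) / (1.91 − 0.69) = 6.90% / 1.22 = 5.6557%
R_f (intercept) = 8.03% − 0.69 × 5.6557% = 4.1276%
E(R_Ulmer) = R_f + β × MRP = 4.1276% + -0.21 × 5.6557% = 2.94%

2.94%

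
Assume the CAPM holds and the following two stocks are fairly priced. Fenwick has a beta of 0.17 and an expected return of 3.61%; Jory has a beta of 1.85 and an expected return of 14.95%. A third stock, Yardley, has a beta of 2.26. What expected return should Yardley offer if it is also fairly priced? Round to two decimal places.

MRP (SML slope) = (14.95% − 3.61%) / (1.85 − 0.17) = 11.34% / 1.68 = 6.7500%
R_f (intercept) = 3.61% − 0.17 × 6.7500% = 2.4625%
E(R_Yardley) = R_f + β × MRP = 2.4625% + 2.26 × 6.7500% = 17.72%

17.72%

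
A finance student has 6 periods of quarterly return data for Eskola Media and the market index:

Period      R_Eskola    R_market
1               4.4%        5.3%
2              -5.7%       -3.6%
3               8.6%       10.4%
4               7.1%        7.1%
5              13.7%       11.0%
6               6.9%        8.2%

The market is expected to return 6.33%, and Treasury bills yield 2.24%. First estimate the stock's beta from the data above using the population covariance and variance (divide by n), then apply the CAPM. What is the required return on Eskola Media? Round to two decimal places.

7.05%

Mean R_i = (4.4 − 5.7 + 8.6 + 7.1 + 13.7 + 6.9) / 6 = 5.8333%
Mean R_m = (5.3 − 3.6 + 10.4 + 7.1 + 11.0 + 8.2) / 6 = 6.4000%
Σ(R_i − R̄_i)(R_m − R̄_m) = 166.9700  ⇒  Cov = 166.9700 / 6 = 27.8283
Σ(R_m − R̄_m)² = 142.1000  ⇒  Var(R_m) = 142.1000 / 6 = 23.6833
β = Cov / Var(R_m) = 27.8283 / 23.6833 = 1.1750
MRP = 6.33% − 2.24% = 4.09%
E(R) = R_f + β × MRP = 2.24% + 1.1750 × 4.09% = 7.05%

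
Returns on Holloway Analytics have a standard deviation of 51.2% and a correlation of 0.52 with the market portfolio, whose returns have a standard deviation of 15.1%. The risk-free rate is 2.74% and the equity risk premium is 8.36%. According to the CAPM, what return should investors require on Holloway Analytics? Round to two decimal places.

17.48%

β = ρ × σ_i / σ_m = 0.52 × 51.2% / 15.1% = 1.7632
E(R) = 2.74% + 1.7632 × 8.36% = 17.48%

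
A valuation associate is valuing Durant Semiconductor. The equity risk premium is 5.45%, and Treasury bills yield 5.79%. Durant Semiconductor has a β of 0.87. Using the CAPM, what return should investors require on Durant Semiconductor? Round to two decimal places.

10.53%

E(R) = R_f + β × MRP = 5.79% + 0.87 × 5.45% = 10.53%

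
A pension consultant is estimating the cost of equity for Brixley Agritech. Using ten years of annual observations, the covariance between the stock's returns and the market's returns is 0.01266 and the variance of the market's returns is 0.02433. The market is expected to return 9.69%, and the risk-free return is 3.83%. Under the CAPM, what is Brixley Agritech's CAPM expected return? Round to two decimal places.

β = Cov(R_i, R_m) / Var(R_m) = 0.01266 / 0.02433 = 0.5203
MRP = 9.69% − 3.83% = 5.86%
E(R) = R_f + β × MRP = 3.83% + 0.5203 × 5.86% = 6.88%

6.88%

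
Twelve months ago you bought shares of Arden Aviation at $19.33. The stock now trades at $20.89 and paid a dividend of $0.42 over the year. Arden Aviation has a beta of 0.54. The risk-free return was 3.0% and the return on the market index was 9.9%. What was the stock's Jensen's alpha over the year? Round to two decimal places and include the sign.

+3.52%

Realised HPR = (P1 + D1 − P0) / P0 = (20.89 + 0.42 − 19.33) / 19.33 = 1.98 / 19.33 = 10.2431%
MRP = 9.9% − 3.0% = 6.90%
CAPM required = R_f + β·MRP = 3.0% + 0.54 × 6.9% = 6.7260%
α = realised − required = 10.2431% − 6.7260% = +3.52%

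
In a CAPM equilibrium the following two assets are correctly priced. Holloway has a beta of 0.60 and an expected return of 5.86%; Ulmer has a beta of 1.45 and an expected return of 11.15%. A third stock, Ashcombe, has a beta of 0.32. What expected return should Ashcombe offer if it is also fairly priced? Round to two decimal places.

MRP (SML slope) = (11.15% − 5.86%) / (1.45 − 0.60) = 5.29% / 0.85 = 6.2235%
R_f (intercept) = 5.86% − 0.60 × 6.2235% = 2.1259%
E(R_Ashcombe) = R_f + β × MRP = 2.1259% + 0.32 × 6.2235% = 4.12%

4.12%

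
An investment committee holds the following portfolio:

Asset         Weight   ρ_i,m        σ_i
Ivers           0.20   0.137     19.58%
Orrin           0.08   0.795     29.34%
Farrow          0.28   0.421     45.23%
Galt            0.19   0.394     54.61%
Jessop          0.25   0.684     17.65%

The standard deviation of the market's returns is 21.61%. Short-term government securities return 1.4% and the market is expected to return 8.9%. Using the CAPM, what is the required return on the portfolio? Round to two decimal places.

β_Ivers = 0.137 × 19.58% / 21.61% = 0.1241
β_Orrin = 0.795 × 29.34% / 21.61% = 1.0794
β_Farrow = 0.421 × 45.23% / 21.61% = 0.8812
β_Galt = 0.394 × 54.61% / 21.61% = 0.9957
β_Jessop = 0.684 × 17.65% / 21.61% = 0.5587
β_P = Σ w_i β_i = 0.20×0.1241 + 0.08×1.0794 + 0.28×0.8812 + 0.19×0.9957 + 0.25×0.5587 = 0.6868
MRP = 8.9% − 1.4% = 7.50%
E(R_P) = R_f + β_P × MRP = 1.4% + 0.6868 × 7.5% = 6.55%

6.55%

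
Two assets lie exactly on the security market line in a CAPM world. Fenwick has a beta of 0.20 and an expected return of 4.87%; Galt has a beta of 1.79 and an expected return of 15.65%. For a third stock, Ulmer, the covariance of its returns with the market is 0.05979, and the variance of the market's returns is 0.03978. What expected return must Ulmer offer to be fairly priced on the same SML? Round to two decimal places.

13.70%

MRP = (15.65% − 4.87%) / (1.79 − 0.20) = 6.7799%
R_f = 4.87% − 0.20 × 6.7799% = 3.5140%
β_Ulmer = Cov / Var(R_m) = 0.05979 / 0.03978 = 1.5030
E(R_Ulmer) = R_f + β × MRP = 3.5140% + 1.5030 × 6.7799% = 13.70%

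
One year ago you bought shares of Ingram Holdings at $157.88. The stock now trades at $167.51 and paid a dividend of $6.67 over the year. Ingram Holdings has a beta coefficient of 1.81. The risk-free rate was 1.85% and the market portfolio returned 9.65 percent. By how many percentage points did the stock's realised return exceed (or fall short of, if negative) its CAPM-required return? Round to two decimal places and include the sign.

-5.64%

Realised HPR = (P1 + D1 − P0) / P0 = (167.51 + 6.67 − 157.88) / 157.88 = 16.30 / 157.88 = 10.3243%
MRP = 9.65% − 1.85% = 7.80%
CAPM required = R_f + β·MRP = 1.85% + 1.81 × 7.80% = 15.9680%
α = realised − required = 10.3243% − 15.9680% = -5.64%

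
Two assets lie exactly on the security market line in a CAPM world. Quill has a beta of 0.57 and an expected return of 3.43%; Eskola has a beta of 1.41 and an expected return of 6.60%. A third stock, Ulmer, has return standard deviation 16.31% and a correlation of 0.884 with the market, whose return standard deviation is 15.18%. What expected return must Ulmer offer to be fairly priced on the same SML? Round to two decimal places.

4.86%

MRP = (6.60% − 3.43%) / (1.41 − 0.57) = 3.7738%
R_f = 3.43% − 0.57 × 3.7738% = 1.2789%
β_Ulmer = ρ·σ_i/σ_m = 0.884 × 16.31 / 15.18 = 0.9498
E(R_Ulmer) = R_f + β × MRP = 1.2789% + 0.9498 × 3.7738% = 4.86%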